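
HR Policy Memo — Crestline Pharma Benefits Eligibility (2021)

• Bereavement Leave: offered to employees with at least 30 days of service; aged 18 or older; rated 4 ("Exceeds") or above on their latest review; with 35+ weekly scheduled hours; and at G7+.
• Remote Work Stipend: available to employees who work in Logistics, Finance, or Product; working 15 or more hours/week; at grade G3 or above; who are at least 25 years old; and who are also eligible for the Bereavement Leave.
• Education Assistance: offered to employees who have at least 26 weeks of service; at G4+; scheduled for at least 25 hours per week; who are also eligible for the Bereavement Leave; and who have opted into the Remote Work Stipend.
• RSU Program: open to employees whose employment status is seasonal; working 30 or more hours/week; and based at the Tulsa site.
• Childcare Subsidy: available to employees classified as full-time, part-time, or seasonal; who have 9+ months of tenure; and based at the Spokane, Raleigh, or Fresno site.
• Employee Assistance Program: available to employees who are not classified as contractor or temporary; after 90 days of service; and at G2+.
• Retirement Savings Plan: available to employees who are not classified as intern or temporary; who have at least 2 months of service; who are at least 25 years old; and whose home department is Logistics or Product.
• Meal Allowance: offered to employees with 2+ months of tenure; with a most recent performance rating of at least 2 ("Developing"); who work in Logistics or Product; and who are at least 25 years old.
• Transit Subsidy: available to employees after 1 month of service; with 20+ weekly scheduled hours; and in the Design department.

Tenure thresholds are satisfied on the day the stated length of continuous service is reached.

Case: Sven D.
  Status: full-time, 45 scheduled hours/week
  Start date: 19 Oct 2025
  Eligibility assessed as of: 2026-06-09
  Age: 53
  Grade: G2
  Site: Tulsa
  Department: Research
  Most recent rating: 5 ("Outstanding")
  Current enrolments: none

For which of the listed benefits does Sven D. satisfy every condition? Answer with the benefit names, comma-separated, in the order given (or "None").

Employee Assistance Program

Service from 19 Oct 2025 to 2026-06-09: 233 days.
Bereavement Leave — service 233 days ≥ 30 days ✓; age 53 ≥ 18 ✓; rating 5 ≥ 4 ✓; 45 hrs/wk ≥ 35 ✓; grade G2 < G7 ✗ → not eligible.
Remote Work Stipend — dept Research ✗ → not eligible.
Education Assistance — service 233 days ≥ 26 weeks (≈182 days) ✓; grade G2 < G4 ✗ → not eligible.
RSU Program — status full-time ✗ (requires seasonal) → not eligible.
Childcare Subsidy — status full-time ✓; service 233 days < 9 months (≈270 days) ✗ → not eligible.
Employee Assistance Program — status full-time ✓ (not excluded); service 233 days ≥ 90 days ✓; grade G2 ≥ G2 ✓ → eligible.
Retirement Savings Plan — status full-time ✓ (not excluded); service 233 days ≥ 2 months (≈60 days) ✓; age 53 ≥ 25 ✓; dept Research ✗ → not eligible.
Meal Allowance — service 233 days ≥ 2 months (≈60 days) ✓; rating 5 ≥ 2 ✓; dept Research ✗ → not eligible.
Transit Subsidy — service 233 days ≥ 1 month (≈30 days) ✓; 45 hrs/wk ≥ 20 ✓; dept Research ✗ → not eligible.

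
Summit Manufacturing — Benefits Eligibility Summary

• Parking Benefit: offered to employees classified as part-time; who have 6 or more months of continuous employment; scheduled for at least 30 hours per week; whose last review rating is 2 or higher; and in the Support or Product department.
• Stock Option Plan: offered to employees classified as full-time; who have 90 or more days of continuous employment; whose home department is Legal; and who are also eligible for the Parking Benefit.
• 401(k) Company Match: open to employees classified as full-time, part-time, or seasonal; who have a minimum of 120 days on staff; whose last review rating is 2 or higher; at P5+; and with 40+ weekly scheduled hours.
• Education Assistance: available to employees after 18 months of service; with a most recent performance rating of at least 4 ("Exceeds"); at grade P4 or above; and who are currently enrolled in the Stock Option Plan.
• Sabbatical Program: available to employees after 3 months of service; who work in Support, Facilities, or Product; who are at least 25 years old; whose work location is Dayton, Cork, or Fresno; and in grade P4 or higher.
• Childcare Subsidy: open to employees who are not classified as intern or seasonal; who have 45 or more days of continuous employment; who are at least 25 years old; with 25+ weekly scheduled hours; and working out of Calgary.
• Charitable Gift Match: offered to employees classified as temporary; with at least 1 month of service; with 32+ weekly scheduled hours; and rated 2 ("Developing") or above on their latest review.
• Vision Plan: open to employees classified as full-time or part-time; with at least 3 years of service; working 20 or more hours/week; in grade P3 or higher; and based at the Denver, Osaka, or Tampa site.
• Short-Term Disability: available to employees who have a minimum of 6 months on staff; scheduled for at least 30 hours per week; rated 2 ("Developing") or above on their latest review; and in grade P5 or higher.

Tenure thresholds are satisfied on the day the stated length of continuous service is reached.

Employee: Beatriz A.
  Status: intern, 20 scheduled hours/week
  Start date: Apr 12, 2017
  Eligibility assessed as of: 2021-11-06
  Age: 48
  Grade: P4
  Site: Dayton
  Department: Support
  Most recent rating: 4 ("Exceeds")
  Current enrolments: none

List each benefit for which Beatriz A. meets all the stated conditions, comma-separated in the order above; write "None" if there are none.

Sabbatical Program

Service from Apr 12, 2017 to 2021-11-06: 1669 days.
Parking Benefit — status intern ✗ (requires part-time) → not eligible.
Stock Option Plan — status intern ✗ (requires full-time) → not eligible.
401(k) Company Match — status intern ✗ (requires full-time, part-time, or seasonal) → not eligible.
Education Assistance — service 1669 days ≥ 18 months (≈540 days) ✓; rating 4 ≥ 4 ✓; grade P4 ≥ P4 ✓; not enrolled in Stock Option Plan ✗ → not eligible.
Sabbatical Program — service 1669 days ≥ 3 months (≈90 days) ✓; dept Support ✓; age 48 ≥ 25 ✓; site Dayton ✓; grade P4 ≥ P4 ✓ → eligible.
Childcare Subsidy — status intern ✗ (excluded) → not eligible.
Charitable Gift Match — status intern ✗ (requires temporary) → not eligible.
Vision Plan — status intern ✗ (requires full-time or part-time) → not eligible.
Short-Term Disability — service 1669 days ≥ 6 months (≈180 days) ✓; 20 hrs/wk < 30 ✗ → not eligible.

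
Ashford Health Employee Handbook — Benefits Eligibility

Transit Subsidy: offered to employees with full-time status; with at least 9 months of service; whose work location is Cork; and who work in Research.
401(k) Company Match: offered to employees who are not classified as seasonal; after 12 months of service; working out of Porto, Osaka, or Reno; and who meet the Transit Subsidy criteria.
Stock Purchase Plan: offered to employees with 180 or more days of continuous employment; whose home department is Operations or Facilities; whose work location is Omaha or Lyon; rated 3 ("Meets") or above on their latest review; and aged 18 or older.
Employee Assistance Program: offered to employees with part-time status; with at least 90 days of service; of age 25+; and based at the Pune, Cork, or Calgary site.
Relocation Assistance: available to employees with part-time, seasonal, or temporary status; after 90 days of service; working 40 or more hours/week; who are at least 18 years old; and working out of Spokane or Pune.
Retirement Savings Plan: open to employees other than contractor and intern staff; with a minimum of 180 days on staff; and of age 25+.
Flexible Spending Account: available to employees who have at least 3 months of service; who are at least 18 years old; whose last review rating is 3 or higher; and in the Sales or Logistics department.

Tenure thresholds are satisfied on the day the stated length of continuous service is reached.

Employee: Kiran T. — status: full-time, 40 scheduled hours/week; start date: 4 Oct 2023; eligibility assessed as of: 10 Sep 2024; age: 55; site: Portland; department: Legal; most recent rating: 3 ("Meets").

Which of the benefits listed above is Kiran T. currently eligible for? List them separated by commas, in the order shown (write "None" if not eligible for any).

Service from 4 Oct 2023 to 10 Sep 2024: 342 days.
Transit Subsidy — status full-time ✓; service 342 days ≥ 9 months (≈270 days) ✓; site Portland ✗ (not Cork) → not eligible.
401(k) Company Match — status full-time ✓ (not excluded); service 342 days < 12 months (≈360 days) ✗ → not eligible.
Stock Purchase Plan — service 342 days ≥ 180 days ✓; dept Legal ✗ → not eligible.
Employee Assistance Program — status full-time ✗ (requires part-time) → not eligible.
Relocation Assistance — status full-time ✗ (requires part-time, seasonal, or temporary) → not eligible.
Retirement Savings Plan — status full-time ✓ (not excluded); service 342 days ≥ 180 days ✓; age 55 ≥ 25 ✓ → eligible.
Flexible Spending Account — service 342 days ≥ 3 months (≈90 days) ✓; age 55 ≥ 18 ✓; rating 3 ≥ 3 ✓; dept Legal ✗ → not eligible.

Retirement Savings Plan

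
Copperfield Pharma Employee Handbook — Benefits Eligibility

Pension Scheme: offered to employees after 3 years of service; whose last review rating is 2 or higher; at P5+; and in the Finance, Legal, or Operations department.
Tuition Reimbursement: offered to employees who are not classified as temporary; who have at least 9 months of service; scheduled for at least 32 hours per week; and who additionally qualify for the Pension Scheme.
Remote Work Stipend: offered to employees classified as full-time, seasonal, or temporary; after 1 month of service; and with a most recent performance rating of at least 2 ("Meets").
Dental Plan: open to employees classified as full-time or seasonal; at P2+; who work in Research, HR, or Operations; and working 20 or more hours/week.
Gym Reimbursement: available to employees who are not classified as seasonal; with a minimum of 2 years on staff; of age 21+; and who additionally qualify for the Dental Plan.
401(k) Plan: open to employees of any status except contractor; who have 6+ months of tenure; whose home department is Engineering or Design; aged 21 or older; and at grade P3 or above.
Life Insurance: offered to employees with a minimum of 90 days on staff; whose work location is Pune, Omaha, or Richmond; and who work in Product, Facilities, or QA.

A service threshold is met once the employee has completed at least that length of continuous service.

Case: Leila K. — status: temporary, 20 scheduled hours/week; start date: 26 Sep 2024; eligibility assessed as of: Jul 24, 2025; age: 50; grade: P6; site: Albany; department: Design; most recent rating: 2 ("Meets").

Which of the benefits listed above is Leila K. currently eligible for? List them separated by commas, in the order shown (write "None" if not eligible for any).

Remote Work Stipend, 401(k) Plan

Service from 26 Sep 2024 to Jul 24, 2025: 301 days.
Pension Scheme — service 301 days < 3 years (≈1095 days) ✗ → not eligible.
Tuition Reimbursement — status temporary ✗ (excluded) → not eligible.
Remote Work Stipend — status temporary ✓; service 301 days ≥ 1 month (≈30 days) ✓; rating 2 ≥ 2 ✓ → eligible.
Dental Plan — status temporary ✗ (requires full-time or seasonal) → not eligible.
Gym Reimbursement — status temporary ✓ (not excluded); service 301 days < 2 years (≈730 days) ✗ → not eligible.
401(k) Plan — status temporary ✓ (not excluded); service 301 days ≥ 6 months (≈180 days) ✓; dept Design ✓; age 50 ≥ 21 ✓; grade P6 ≥ P3 ✓ → eligible.
Life Insurance — service 301 days ≥ 90 days ✓; site Albany ✗ (not Pune, Omaha, or Richmond) → not eligible.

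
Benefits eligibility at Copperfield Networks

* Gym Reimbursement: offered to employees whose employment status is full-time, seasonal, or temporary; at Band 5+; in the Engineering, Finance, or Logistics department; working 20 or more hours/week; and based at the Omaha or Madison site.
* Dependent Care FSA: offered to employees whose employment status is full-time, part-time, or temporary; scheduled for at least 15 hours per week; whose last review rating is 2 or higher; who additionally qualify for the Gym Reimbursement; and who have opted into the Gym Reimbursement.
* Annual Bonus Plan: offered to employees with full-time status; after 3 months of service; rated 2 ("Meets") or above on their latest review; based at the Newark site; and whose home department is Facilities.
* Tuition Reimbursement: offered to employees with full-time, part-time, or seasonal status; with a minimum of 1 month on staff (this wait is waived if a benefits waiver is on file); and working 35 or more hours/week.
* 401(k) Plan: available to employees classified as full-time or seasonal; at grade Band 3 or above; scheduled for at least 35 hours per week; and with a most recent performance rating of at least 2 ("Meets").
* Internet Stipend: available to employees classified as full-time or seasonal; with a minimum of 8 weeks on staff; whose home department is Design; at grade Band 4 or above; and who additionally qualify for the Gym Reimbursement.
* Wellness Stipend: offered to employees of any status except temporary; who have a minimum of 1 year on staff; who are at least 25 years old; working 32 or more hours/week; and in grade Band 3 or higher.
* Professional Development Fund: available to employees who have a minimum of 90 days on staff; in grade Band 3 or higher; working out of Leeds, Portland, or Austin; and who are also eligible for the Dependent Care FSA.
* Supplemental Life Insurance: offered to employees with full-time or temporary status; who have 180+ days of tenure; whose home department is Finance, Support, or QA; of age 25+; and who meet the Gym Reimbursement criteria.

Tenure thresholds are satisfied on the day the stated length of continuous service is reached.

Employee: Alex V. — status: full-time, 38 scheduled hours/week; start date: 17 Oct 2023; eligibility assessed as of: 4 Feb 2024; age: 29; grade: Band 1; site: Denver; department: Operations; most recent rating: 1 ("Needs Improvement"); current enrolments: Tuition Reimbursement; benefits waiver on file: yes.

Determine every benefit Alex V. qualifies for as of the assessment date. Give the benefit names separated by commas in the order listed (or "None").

Tuition Reimbursement

Service from 17 Oct 2023 to 4 Feb 2024: 110 days.
Gym Reimbursement — status full-time ✓; grade Band 1 < Band 5 ✗ → not eligible.
Dependent Care FSA — status full-time ✓; 38 hrs/wk ≥ 15 ✓; rating 1 < 2 ✗ → not eligible.
Annual Bonus Plan — status full-time ✓; service 110 days ≥ 3 months (≈90 days) ✓; rating 1 < 2 ✗ → not eligible.
Tuition Reimbursement — status full-time ✓; benefits waiver on file ✓; 38 hrs/wk ≥ 35 ✓ → eligible.
401(k) Plan — status full-time ✓; grade Band 1 < Band 3 ✗ → not eligible.
Internet Stipend — status full-time ✓; service 110 days ≥ 8 weeks (≈56 days) ✓; dept Operations ✗ → not eligible.
Wellness Stipend — status full-time ✓ (not excluded); service 110 days < 1 year (≈365 days) ✗ → not eligible.
Professional Development Fund — service 110 days ≥ 90 days ✓; grade Band 1 < Band 3 ✗ → not eligible.
Supplemental Life Insurance — status full-time ✓; service 110 days < 180 days ✗ → not eligible.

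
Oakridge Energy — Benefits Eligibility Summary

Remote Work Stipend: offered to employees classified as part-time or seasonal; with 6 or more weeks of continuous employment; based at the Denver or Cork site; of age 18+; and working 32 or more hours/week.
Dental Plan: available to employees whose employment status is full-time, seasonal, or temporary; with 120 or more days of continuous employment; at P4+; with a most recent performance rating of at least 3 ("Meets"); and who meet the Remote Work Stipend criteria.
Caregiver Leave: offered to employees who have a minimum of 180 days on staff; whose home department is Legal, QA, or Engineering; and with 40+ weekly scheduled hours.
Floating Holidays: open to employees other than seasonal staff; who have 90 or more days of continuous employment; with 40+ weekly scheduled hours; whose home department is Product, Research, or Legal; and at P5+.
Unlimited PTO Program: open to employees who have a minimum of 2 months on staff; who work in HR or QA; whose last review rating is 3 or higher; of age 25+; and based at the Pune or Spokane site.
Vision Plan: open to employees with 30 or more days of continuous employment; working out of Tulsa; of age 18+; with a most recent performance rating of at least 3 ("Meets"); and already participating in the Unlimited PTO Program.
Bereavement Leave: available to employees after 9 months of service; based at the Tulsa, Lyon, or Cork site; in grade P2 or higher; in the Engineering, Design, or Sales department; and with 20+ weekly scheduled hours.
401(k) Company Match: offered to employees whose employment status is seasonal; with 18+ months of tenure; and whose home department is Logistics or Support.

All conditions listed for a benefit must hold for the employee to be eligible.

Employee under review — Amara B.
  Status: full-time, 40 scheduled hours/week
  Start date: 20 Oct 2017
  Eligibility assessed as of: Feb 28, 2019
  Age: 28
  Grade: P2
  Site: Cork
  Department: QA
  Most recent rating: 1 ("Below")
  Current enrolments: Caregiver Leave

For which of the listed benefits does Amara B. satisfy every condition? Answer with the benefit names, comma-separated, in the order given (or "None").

Service from 20 Oct 2017 to Feb 28, 2019: 496 days.
Remote Work Stipend — status full-time ✗ (requires part-time or seasonal) → not eligible.
Dental Plan — status full-time ✓; service 496 days ≥ 120 days ✓; grade P2 < P4 ✗ → not eligible.
Caregiver Leave — service 496 days ≥ 180 days ✓; dept QA ✓; 40 hrs/wk ≥ 40 ✓ → eligible.
Floating Holidays — status full-time ✓ (not excluded); service 496 days ≥ 90 days ✓; 40 hrs/wk ≥ 40 ✓; dept QA ✗ → not eligible.
Unlimited PTO Program — service 496 days ≥ 2 months (≈60 days) ✓; dept QA ✓; rating 1 < 3 ✗ → not eligible.
Vision Plan — service 496 days ≥ 30 days ✓; site Cork ✗ (not Tulsa) → not eligible.
Bereavement Leave — service 496 days ≥ 9 months (≈270 days) ✓; site Cork ✓; grade P2 ≥ P2 ✓; dept QA ✗ → not eligible.
401(k) Company Match — status full-time ✗ (requires seasonal) → not eligible.

Caregiver Leave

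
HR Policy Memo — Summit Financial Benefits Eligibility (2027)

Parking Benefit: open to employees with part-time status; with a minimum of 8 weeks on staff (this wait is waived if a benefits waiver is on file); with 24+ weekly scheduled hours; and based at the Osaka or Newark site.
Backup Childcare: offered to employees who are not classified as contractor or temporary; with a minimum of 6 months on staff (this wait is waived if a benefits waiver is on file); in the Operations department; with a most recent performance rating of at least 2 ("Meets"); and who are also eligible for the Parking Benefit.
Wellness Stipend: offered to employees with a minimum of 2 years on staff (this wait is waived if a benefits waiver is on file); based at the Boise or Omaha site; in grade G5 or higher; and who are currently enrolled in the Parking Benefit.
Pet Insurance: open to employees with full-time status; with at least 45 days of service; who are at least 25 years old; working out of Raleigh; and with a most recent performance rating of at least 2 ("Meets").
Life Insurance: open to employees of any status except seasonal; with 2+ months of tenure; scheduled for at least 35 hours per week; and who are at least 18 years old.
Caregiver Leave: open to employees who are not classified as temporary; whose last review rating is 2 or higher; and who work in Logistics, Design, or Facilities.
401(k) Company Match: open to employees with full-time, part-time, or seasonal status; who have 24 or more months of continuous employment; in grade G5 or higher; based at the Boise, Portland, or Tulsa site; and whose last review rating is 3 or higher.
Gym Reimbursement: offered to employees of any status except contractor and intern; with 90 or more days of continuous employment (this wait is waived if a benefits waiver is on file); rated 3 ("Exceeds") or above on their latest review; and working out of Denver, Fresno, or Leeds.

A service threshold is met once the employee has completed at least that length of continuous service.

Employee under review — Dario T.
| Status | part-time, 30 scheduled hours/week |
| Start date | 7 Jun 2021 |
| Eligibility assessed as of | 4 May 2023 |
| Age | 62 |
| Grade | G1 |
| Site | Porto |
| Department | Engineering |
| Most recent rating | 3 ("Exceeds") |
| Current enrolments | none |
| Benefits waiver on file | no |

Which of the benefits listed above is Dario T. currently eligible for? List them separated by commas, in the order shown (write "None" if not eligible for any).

None

Service from 7 Jun 2021 to 4 May 2023: 696 days.
Parking Benefit — status part-time ✓; no waiver, service 696 days ≥ 8 weeks (≈56 days) ✓; 30 hrs/wk ≥ 24 ✓; site Porto ✗ (not Osaka or Newark) → not eligible.
Backup Childcare — status part-time ✓ (not excluded); no waiver, service 696 days ≥ 6 months (≈180 days) ✓; dept Engineering ✗ → not eligible.
Wellness Stipend — no waiver, service 696 days < 2 years (≈730 days) ✗ → not eligible.
Pet Insurance — status part-time ✗ (requires full-time) → not eligible.
Life Insurance — status part-time ✓ (not excluded); service 696 days ≥ 2 months (≈60 days) ✓; 30 hrs/wk < 35 ✗ → not eligible.
Caregiver Leave — status part-time ✓ (not excluded); rating 3 ≥ 2 ✓; dept Engineering ✗ → not eligible.
401(k) Company Match — status part-time ✓; service 696 days < 24 months (≈720 days) ✗ → not eligible.
Gym Reimbursement — status part-time ✓ (not excluded); no waiver, service 696 days ≥ 90 days ✓; rating 3 ≥ 3 ✓; site Porto ✗ (not Denver, Fresno, or Leeds) → not eligible.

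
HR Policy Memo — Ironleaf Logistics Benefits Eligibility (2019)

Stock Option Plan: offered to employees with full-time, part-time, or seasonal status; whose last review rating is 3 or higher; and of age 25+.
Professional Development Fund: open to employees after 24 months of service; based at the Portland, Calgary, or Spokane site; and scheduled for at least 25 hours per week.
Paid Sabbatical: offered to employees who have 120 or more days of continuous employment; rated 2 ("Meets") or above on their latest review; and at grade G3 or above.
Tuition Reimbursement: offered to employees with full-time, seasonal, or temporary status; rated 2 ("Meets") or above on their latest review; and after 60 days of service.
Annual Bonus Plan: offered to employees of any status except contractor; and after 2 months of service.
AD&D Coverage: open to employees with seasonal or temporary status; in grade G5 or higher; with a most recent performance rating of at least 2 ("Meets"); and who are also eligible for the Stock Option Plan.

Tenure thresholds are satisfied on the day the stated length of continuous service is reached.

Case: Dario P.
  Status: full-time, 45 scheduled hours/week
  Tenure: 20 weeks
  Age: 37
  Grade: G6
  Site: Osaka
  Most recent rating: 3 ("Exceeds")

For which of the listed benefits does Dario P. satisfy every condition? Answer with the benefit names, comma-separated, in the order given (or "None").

Stock Option Plan — status full-time ✓; rating 3 ≥ 3 ✓; age 37 ≥ 25 ✓ → eligible.
Professional Development Fund — service 20 weeks < 24 months (≈720 days) ✗ → not eligible.
Paid Sabbatical — service 20 weeks ≥ 120 days ✓; rating 3 ≥ 2 ✓; grade G6 ≥ G3 ✓ → eligible.
Tuition Reimbursement — status full-time ✓; rating 3 ≥ 2 ✓; service 20 weeks ≥ 60 days ✓ → eligible.
Annual Bonus Plan — status full-time ✓ (not excluded); service 20 weeks ≥ 2 months (≈60 days) ✓ → eligible.
AD&D Coverage — status full-time ✗ (requires seasonal or temporary) → not eligible.

Stock Option Plan, Paid Sabbatical, Tuition Reimbursement, Annual Bonus Plan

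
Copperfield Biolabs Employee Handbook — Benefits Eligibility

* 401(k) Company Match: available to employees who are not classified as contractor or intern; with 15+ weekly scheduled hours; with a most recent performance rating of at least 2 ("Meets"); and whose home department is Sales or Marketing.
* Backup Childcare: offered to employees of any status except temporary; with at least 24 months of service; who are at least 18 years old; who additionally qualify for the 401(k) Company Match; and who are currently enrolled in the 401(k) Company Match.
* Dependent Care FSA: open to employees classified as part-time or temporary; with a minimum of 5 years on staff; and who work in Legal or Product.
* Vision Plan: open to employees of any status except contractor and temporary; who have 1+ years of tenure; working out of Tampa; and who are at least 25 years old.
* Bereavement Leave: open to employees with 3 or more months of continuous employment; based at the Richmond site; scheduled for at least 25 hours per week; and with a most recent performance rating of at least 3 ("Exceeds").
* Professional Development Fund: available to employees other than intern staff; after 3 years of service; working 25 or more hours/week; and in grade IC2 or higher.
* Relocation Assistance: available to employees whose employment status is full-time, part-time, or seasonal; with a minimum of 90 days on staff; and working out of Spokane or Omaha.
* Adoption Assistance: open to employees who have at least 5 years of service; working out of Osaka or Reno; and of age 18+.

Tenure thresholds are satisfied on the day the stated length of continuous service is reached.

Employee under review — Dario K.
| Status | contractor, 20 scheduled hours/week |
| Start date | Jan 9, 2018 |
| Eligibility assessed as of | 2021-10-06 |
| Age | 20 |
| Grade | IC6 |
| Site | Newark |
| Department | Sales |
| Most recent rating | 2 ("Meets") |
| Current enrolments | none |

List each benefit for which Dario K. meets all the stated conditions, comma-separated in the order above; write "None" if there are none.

None

Service from Jan 9, 2018 to 2021-10-06: 1366 days.
401(k) Company Match — status contractor ✗ (excluded) → not eligible.
Backup Childcare — status contractor ✓ (not excluded); service 1366 days ≥ 24 months (≈720 days) ✓; age 20 ≥ 18 ✓; not eligible for 401(k) Company Match ✗ → not eligible.
Dependent Care FSA — status contractor ✗ (requires part-time or temporary) → not eligible.
Vision Plan — status contractor ✗ (excluded) → not eligible.
Bereavement Leave — service 1366 days ≥ 3 months (≈90 days) ✓; site Newark ✗ (not Richmond) → not eligible.
Professional Development Fund — status contractor ✓ (not excluded); service 1366 days ≥ 3 years (≈1095 days) ✓; 20 hrs/wk < 25 ✗ → not eligible.
Relocation Assistance — status contractor ✗ (requires full-time, part-time, or seasonal) → not eligible.
Adoption Assistance — service 1366 days < 5 years (≈1825 days) ✗ → not eligible.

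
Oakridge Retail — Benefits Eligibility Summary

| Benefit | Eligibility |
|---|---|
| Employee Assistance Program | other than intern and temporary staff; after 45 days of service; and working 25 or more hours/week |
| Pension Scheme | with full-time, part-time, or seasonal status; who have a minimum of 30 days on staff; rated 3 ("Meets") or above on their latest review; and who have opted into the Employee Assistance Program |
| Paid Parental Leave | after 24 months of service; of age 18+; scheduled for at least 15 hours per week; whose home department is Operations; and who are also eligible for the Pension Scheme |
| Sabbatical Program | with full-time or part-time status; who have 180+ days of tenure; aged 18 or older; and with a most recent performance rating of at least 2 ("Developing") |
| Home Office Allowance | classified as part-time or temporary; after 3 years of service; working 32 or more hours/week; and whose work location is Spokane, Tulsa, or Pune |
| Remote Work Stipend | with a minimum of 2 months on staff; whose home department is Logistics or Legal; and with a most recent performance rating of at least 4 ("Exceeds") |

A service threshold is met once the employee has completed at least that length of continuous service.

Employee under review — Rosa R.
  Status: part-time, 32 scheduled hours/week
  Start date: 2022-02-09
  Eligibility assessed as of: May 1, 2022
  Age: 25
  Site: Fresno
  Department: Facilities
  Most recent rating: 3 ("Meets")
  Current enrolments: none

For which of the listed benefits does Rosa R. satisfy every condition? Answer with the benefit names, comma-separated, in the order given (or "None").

Service from 2022-02-09 to May 1, 2022: 81 days.
Employee Assistance Program — status part-time ✓ (not excluded); service 81 days ≥ 45 days ✓; 32 hrs/wk ≥ 25 ✓ → eligible.
Pension Scheme — status part-time ✓; service 81 days ≥ 30 days ✓; rating 3 ≥ 3 ✓; not enrolled in Employee Assistance Program ✗ → not eligible.
Paid Parental Leave — service 81 days < 24 months (≈720 days) ✗ → not eligible.
Sabbatical Program — status part-time ✓; service 81 days < 180 days ✗ → not eligible.
Home Office Allowance — status part-time ✓; service 81 days < 3 years (≈1095 days) ✗ → not eligible.
Remote Work Stipend — service 81 days ≥ 2 months (≈60 days) ✓; dept Facilities ✗ → not eligible.

Employee Assistance Program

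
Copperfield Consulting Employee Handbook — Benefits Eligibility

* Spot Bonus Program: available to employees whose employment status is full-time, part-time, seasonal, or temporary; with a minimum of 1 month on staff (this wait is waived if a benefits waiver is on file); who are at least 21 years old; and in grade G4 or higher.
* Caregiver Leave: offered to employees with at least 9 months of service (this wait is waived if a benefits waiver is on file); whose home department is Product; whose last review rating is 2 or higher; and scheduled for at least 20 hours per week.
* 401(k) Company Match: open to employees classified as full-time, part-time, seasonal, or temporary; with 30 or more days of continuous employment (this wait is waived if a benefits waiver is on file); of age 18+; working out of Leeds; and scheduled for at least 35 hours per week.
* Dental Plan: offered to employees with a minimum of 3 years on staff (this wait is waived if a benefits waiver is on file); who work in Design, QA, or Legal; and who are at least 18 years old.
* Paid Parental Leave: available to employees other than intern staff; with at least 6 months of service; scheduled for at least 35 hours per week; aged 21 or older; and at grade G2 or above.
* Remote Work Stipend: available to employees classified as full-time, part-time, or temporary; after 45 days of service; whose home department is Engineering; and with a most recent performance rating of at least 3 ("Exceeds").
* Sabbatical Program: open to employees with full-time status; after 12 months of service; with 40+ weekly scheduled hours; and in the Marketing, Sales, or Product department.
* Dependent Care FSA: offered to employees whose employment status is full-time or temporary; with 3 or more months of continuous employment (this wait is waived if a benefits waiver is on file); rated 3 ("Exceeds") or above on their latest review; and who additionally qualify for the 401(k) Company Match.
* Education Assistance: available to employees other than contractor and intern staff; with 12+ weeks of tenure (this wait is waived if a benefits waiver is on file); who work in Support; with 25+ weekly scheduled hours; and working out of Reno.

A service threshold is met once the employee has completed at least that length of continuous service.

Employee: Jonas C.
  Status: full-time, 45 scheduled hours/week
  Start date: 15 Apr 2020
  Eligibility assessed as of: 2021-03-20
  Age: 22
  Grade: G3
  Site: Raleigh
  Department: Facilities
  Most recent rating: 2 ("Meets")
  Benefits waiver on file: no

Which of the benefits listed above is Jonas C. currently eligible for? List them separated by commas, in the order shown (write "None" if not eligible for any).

Service from 15 Apr 2020 to 2021-03-20: 339 days.
Spot Bonus Program — status full-time ✓; no waiver, service 339 days ≥ 1 month (≈30 days) ✓; age 22 ≥ 21 ✓; grade G3 < G4 ✗ → not eligible.
Caregiver Leave — no waiver, service 339 days ≥ 9 months (≈270 days) ✓; dept Facilities ✗ → not eligible.
401(k) Company Match — status full-time ✓; no waiver, service 339 days ≥ 30 days ✓; age 22 ≥ 18 ✓; site Raleigh ✗ (not Leeds) → not eligible.
Dental Plan — no waiver, service 339 days < 3 years (≈1095 days) ✗ → not eligible.
Paid Parental Leave — status full-time ✓ (not excluded); service 339 days ≥ 6 months (≈180 days) ✓; 45 hrs/wk ≥ 35 ✓; age 22 ≥ 21 ✓; grade G3 ≥ G2 ✓ → eligible.
Remote Work Stipend — status full-time ✓; service 339 days ≥ 45 days ✓; dept Facilities ✗ → not eligible.
Sabbatical Program — status full-time ✓; service 339 days < 12 months (≈360 days) ✗ → not eligible.
Dependent Care FSA — status full-time ✓; no waiver, service 339 days ≥ 3 months (≈90 days) ✓; rating 2 < 3 ✗ → not eligible.
Education Assistance — status full-time ✓ (not excluded); no waiver, service 339 days ≥ 12 weeks (≈84 days) ✓; dept Facilities ✗ → not eligible.

Paid Parental Leave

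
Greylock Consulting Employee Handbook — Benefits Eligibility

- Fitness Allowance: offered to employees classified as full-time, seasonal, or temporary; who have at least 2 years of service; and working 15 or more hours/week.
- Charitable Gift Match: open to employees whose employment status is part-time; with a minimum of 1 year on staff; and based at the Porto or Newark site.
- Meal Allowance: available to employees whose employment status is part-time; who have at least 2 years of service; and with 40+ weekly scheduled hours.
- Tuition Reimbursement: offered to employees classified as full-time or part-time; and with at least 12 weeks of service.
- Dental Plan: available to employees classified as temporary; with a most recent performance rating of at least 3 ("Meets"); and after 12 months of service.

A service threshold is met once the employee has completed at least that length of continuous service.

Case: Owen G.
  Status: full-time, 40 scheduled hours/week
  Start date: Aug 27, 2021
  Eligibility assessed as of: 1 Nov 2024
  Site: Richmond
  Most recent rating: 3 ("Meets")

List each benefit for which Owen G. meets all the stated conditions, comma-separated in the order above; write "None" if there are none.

Fitness Allowance, Tuition Reimbursement

Service from Aug 27, 2021 to 1 Nov 2024: 1162 days.
Fitness Allowance — status full-time ✓; service 1162 days ≥ 2 years (≈730 days) ✓; 40 hrs/wk ≥ 15 ✓ → eligible.
Charitable Gift Match — status full-time ✗ (requires part-time) → not eligible.
Meal Allowance — status full-time ✗ (requires part-time) → not eligible.
Tuition Reimbursement — status full-time ✓; service 1162 days ≥ 12 weeks (≈84 days) ✓ → eligible.
Dental Plan — status full-time ✗ (requires temporary) → not eligible.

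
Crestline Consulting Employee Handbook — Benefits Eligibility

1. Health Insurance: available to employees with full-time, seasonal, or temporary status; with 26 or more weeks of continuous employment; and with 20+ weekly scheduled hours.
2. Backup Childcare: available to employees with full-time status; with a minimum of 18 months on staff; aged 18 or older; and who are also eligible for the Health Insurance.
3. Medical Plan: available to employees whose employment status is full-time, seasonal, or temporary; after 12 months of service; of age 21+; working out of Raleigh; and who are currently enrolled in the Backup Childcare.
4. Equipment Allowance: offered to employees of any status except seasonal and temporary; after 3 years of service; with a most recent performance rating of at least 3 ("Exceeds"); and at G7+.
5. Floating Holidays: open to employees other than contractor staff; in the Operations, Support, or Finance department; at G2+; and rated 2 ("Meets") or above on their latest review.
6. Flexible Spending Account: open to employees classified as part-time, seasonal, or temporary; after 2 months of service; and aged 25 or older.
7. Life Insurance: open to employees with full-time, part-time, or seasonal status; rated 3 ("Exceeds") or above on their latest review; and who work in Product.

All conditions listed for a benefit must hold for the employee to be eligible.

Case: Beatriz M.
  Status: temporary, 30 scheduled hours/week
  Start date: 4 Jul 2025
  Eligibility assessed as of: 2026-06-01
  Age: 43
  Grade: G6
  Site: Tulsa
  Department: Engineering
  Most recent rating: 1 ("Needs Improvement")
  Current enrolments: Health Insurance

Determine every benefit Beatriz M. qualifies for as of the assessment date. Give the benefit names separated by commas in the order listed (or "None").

Health Insurance, Flexible Spending Account

Service from 4 Jul 2025 to 2026-06-01: 332 days.
Health Insurance — status temporary ✓; service 332 days ≥ 26 weeks (≈182 days) ✓; 30 hrs/wk ≥ 20 ✓ → eligible.
Backup Childcare — status temporary ✗ (requires full-time) → not eligible.
Medical Plan — status temporary ✓; service 332 days < 12 months (≈360 days) ✗ → not eligible.
Equipment Allowance — status temporary ✗ (excluded) → not eligible.
Floating Holidays — status temporary ✓ (not excluded); dept Engineering ✗ → not eligible.
Flexible Spending Account — status temporary ✓; service 332 days ≥ 2 months (≈60 days) ✓; age 43 ≥ 25 ✓ → eligible.
Life Insurance — status temporary ✗ (requires full-time, part-time, or seasonal) → not eligible.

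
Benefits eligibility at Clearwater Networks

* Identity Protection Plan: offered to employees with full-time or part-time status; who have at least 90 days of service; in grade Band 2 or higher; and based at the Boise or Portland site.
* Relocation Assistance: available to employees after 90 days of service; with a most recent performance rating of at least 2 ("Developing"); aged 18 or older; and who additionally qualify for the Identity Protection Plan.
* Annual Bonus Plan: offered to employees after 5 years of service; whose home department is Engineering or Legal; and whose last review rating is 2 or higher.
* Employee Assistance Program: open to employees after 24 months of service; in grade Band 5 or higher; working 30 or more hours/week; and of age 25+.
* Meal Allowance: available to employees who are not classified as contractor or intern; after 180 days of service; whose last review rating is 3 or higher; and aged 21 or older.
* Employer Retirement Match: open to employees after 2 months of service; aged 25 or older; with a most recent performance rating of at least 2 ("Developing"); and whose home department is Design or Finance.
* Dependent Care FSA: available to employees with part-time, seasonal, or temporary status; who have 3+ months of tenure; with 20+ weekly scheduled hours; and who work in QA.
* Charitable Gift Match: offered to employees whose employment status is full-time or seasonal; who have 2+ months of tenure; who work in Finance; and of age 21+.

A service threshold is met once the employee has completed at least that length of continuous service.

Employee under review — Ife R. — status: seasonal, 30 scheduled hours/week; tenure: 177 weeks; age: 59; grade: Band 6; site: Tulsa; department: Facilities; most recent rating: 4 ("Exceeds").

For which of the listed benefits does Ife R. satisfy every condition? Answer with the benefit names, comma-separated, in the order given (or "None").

Employee Assistance Program, Meal Allowance

Identity Protection Plan — status seasonal ✗ (requires full-time or part-time) → not eligible.
Relocation Assistance — service 177 weeks ≥ 90 days ✓; rating 4 ≥ 2 ✓; age 59 ≥ 18 ✓; not eligible for Identity Protection Plan ✗ → not eligible.
Annual Bonus Plan — service 177 weeks < 5 years (≈1825 days) ✗ → not eligible.
Employee Assistance Program — service 177 weeks ≥ 24 months (≈720 days) ✓; grade Band 6 ≥ Band 5 ✓; 30 hrs/wk ≥ 30 ✓; age 59 ≥ 25 ✓ → eligible.
Meal Allowance — status seasonal ✓ (not excluded); service 177 weeks ≥ 180 days ✓; rating 4 ≥ 3 ✓; age 59 ≥ 21 ✓ → eligible.
Employer Retirement Match — service 177 weeks ≥ 2 months (≈60 days) ✓; age 59 ≥ 25 ✓; rating 4 ≥ 2 ✓; dept Facilities ✗ → not eligible.
Dependent Care FSA — status seasonal ✓; service 177 weeks ≥ 3 months (≈90 days) ✓; 30 hrs/wk ≥ 20 ✓; dept Facilities ✗ → not eligible.
Charitable Gift Match — status seasonal ✓; service 177 weeks ≥ 2 months (≈60 days) ✓; dept Facilities ✗ → not eligible.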